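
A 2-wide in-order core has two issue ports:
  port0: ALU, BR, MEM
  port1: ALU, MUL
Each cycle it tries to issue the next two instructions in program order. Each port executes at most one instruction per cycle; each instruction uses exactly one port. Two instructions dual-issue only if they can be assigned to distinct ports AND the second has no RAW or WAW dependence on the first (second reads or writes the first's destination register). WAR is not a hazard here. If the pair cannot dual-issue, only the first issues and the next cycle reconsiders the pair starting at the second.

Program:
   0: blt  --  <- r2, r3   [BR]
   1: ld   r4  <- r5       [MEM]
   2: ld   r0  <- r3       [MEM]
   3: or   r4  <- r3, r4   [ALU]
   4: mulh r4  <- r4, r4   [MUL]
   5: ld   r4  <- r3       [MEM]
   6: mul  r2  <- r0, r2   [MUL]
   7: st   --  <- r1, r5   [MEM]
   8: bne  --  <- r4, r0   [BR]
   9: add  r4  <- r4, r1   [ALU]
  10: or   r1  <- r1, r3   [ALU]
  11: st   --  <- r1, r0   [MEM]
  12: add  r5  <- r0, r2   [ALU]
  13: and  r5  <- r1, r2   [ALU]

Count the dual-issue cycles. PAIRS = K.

#0 head=0: blt.BR i0 no-port BR/MEM
#1 head=1: ld.MEM i1 no-port MEM/MEM
#2 head=2: ld.MEM or.ALU i2,i3 dual
#3 head=4: mulh.MUL i4 WAW r4
#4 head=5: ld.MEM mul.MUL i5,i6 dual
#5 head=7: st.MEM i7 no-port MEM/BR
#6 head=8: bne.BR add.ALU i8,i9 dual
#7 head=10: or.ALU i10 RAW r1
#8 head=11: st.MEM add.ALU i11,i12 dual
#9 head=13: and.ALU i13 tail

PAIRS = 4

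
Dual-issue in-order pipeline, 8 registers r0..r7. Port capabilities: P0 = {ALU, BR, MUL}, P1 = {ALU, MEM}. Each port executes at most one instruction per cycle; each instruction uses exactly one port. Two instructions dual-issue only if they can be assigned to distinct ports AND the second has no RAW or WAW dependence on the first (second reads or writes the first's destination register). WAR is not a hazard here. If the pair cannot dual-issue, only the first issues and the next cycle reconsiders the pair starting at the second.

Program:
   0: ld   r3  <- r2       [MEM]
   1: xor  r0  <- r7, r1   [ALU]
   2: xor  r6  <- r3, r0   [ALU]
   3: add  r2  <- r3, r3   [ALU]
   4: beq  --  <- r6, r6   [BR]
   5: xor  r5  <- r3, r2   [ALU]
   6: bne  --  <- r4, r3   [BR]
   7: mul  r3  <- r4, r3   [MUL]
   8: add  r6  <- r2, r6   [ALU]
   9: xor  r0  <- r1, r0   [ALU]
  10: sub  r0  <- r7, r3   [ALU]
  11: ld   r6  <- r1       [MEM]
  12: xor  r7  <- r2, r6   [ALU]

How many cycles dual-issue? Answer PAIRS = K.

0. ld.MEM xor.ALU @i0,i1  | 2-wide
1. xor.ALU add.ALU @i2,i3  | 2-wide
2. beq.BR xor.ALU @i4,i5  | 2-wide
3. bne.BR @i6  | no-port BR/MUL
4. mul.MUL add.ALU @i7,i8  | 2-wide
5. xor.ALU @i9  | WAW r0
6. sub.ALU ld.MEM @i10,i11  | 2-wide
7. xor.ALU @i12  | tail

PAIRS = 5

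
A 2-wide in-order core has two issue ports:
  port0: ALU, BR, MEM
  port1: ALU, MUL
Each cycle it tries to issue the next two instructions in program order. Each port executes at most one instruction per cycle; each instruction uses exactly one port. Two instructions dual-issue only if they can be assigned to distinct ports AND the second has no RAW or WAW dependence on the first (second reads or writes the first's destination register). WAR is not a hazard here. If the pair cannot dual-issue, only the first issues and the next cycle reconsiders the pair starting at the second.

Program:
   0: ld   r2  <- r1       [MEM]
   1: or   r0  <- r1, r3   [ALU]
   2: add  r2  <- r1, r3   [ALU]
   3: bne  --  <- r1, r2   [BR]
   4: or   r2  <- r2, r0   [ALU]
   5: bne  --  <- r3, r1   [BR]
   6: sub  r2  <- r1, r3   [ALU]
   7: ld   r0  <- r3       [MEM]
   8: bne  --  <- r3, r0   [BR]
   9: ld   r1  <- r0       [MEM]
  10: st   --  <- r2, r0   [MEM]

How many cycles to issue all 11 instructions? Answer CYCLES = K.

CYCLES = 8

c0: i0&i1 ld.MEM;or.ALU  2-wide
c1: i2 add.ALU  RAW r2
c2: i3&i4 bne.BR;or.ALU  2-wide
c3: i5&i6 bne.BR;sub.ALU  2-wide
c4: i7 ld.MEM  no-port MEM/BR
c5: i8 bne.BR  no-port BR/MEM
c6: i9 ld.MEM  no-port MEM/MEM
c7: i10 st.MEM  tail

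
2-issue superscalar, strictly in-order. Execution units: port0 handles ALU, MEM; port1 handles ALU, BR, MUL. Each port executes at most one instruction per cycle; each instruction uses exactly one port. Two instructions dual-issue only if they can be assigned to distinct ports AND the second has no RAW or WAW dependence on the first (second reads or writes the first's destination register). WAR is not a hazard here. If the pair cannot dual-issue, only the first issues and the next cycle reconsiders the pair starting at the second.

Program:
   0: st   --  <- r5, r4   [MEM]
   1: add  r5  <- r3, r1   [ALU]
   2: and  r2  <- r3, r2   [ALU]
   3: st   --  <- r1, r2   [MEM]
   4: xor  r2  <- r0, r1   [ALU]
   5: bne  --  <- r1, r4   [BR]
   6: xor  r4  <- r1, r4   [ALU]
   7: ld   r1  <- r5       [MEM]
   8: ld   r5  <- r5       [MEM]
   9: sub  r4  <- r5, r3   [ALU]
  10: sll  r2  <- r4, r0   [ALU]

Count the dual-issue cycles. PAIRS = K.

0. st.MEM add.ALU @i0/i1  | dual
1. and.ALU @i2  | RAW r2
2. st.MEM xor.ALU @i3/i4  | dual
3. bne.BR xor.ALU @i5/i6  | dual
4. ld.MEM @i7  | no-port MEM/MEM
5. ld.MEM @i8  | RAW r5
6. sub.ALU @i9  | RAW r4
7. sll.ALU @i10  | tail

PAIRS = 3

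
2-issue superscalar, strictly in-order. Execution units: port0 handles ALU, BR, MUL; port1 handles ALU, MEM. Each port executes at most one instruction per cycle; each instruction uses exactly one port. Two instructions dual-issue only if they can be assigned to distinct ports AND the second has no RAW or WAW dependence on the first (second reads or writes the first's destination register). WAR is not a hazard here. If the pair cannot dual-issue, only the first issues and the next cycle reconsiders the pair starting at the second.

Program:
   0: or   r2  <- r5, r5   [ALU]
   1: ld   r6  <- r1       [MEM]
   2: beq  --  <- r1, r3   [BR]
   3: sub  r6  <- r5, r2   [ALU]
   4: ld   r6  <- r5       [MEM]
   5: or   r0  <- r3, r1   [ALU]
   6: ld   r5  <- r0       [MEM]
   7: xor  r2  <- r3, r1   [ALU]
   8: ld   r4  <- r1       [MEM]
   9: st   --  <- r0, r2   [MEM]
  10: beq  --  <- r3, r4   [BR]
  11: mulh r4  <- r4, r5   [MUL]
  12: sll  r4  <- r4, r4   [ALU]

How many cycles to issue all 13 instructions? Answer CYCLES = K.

CYCLES = 8

0. or.ALU/ld.MEM @i0+i1  | dual
1. beq.BR/sub.ALU @i2+i3  | dual
2. ld.MEM/or.ALU @i4+i5  | dual
3. ld.MEM/xor.ALU @i6+i7  | dual
4. ld.MEM @i8  | no-port MEM/MEM
5. st.MEM/beq.BR @i9+i10  | dual
6. mulh.MUL @i11  | RAW+WAW r4
7. sll.ALU @i12  | tail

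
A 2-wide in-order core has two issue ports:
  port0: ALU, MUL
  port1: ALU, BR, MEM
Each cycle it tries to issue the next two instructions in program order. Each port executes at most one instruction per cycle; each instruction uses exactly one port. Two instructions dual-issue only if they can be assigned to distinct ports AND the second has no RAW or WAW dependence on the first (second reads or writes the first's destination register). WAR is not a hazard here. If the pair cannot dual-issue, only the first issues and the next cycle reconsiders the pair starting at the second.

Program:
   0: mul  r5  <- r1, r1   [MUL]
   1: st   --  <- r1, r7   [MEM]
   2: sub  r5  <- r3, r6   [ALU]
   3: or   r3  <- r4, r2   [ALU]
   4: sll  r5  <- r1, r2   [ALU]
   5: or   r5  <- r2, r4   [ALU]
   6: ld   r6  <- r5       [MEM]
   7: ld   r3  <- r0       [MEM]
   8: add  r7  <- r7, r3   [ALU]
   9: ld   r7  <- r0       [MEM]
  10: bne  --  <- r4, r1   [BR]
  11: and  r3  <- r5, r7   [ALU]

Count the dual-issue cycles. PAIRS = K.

PAIRS = 3

[0] i0,i1  mul.MUL;st.MEM  -- dual
[1] i2,i3  sub.ALU;or.ALU  -- dual
[2] i4  sll.ALU  -- WAW r5
[3] i5  or.ALU  -- RAW r5
[4] i6  ld.MEM  -- no-port MEM/MEM
[5] i7  ld.MEM  -- RAW r3
[6] i8  add.ALU  -- WAW r7
[7] i9  ld.MEM  -- no-port MEM/BR
[8] i10,i11  bne.BR;and.ALU  -- dual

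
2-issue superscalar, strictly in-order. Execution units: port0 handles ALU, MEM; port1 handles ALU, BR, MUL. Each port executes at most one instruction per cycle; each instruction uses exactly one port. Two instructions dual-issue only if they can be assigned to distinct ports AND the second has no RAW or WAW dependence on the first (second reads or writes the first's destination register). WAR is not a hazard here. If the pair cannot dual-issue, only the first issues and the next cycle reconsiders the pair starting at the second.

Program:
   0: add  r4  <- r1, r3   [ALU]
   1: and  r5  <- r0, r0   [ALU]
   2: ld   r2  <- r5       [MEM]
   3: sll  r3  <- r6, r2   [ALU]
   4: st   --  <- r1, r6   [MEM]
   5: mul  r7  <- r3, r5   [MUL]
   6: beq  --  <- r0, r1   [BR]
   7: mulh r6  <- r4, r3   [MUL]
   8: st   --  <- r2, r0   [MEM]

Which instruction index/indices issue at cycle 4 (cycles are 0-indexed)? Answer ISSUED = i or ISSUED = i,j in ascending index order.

  cy0 -> i0&i1 (add and) dual
  cy1 -> i2 (ld) RAW r2
  cy2 -> i3&i4 (sll st) dual
  cy3 -> i5 (mul) no-port MUL/BR
  cy4 -> i6 (beq) no-port BR/MUL
  cy5 -> i7&i8 (mulh st) dual

ISSUED = 6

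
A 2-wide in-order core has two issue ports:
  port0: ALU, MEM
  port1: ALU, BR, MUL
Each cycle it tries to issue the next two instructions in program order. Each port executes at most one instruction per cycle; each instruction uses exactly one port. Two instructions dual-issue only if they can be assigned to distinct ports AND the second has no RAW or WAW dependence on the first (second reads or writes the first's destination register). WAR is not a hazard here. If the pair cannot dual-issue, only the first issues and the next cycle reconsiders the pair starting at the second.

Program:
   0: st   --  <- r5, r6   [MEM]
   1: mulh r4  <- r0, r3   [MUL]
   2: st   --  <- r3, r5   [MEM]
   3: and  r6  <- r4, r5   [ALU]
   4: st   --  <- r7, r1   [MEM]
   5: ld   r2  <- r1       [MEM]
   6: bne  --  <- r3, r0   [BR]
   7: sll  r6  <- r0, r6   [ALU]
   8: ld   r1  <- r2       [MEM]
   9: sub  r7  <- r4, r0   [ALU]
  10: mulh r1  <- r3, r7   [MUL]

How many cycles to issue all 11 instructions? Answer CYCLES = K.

CYCLES = 7

  cy0 -> i0/i1 (st.MEM+mulh.MUL) dual
  cy1 -> i2/i3 (st.MEM+and.ALU) dual
  cy2 -> i4 (st.MEM) no-port MEM/MEM
  cy3 -> i5/i6 (ld.MEM+bne.BR) dual
  cy4 -> i7/i8 (sll.ALU+ld.MEM) dual
  cy5 -> i9 (sub.ALU) RAW r7
  cy6 -> i10 (mulh.MUL) tail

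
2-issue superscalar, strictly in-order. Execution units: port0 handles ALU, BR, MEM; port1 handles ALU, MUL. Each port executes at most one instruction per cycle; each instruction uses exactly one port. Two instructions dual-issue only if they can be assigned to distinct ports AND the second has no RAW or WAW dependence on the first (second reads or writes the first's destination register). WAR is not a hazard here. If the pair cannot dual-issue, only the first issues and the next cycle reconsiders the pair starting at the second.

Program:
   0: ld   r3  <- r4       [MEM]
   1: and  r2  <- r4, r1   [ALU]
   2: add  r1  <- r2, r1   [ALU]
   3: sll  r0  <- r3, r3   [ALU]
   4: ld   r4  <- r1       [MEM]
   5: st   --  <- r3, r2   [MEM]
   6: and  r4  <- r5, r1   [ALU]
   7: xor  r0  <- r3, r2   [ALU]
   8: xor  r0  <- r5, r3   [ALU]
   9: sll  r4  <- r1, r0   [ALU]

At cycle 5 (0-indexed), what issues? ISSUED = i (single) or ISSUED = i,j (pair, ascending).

ISSUED = 8

#0 head=0: ld+and i0/i1 pair
#1 head=2: add+sll i2/i3 pair
#2 head=4: ld i4 no-port MEM/MEM
#3 head=5: st+and i5/i6 pair
#4 head=7: xor i7 WAW r0
#5 head=8: xor i8 RAW r0
#6 head=9: sll i9 tail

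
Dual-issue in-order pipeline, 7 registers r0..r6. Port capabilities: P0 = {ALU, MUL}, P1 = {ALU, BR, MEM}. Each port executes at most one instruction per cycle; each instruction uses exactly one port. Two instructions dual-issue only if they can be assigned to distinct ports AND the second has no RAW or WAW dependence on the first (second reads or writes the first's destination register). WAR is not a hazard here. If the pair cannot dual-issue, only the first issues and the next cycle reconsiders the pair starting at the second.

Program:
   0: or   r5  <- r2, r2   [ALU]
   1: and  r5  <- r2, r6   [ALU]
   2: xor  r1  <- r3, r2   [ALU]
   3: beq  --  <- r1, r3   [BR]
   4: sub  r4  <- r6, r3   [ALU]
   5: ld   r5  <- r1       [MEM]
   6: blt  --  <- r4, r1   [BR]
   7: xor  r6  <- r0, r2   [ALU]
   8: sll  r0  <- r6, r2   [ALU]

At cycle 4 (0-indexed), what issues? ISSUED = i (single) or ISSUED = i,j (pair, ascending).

ISSUED = 6,7

[0] i0  or.ALU  -- WAW r5
[1] i1/i2  and.ALU;xor.ALU  -- dual
[2] i3/i4  beq.BR;sub.ALU  -- dual
[3] i5  ld.MEM  -- no-port MEM/BR
[4] i6/i7  blt.BR;xor.ALU  -- dual
[5] i8  sll.ALU  -- tail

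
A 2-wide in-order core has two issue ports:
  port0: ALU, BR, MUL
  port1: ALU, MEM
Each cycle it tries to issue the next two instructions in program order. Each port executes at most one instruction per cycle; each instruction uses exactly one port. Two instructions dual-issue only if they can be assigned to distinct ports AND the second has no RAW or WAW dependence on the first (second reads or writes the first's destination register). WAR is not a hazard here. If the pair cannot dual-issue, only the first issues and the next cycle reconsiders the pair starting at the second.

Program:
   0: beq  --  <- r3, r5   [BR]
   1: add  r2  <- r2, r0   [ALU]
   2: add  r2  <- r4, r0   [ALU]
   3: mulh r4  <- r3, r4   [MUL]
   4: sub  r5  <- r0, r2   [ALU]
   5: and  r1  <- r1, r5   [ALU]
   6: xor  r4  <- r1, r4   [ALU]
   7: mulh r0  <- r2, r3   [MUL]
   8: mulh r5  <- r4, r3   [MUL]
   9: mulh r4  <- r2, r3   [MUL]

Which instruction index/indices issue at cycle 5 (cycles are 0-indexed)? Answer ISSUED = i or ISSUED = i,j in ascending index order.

ISSUED = 8

t=0 i0+i1:beq.BR;add.ALU ; pair
t=1 i2+i3:add.ALU;mulh.MUL ; pair
t=2 i4:sub.ALU ; RAW r5
t=3 i5:and.ALU ; RAW r1
t=4 i6+i7:xor.ALU;mulh.MUL ; pair
t=5 i8:mulh.MUL ; no-port MUL/MUL
t=6 i9:mulh.MUL ; tail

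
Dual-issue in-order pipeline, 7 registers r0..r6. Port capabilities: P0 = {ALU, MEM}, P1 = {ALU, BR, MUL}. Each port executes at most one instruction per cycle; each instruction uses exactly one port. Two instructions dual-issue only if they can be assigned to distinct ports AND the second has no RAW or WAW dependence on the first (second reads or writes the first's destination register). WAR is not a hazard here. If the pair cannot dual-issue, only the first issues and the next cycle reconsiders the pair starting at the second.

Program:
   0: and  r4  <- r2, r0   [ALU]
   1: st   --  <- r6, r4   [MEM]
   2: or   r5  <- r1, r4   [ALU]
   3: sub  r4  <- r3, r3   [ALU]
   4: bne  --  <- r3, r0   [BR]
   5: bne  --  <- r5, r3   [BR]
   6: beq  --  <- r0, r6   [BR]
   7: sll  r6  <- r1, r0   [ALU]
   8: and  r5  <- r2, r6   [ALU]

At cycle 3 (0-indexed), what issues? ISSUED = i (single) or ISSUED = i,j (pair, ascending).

ISSUED = 5

0. and.ALU @i0  | RAW r4
1. st.MEM+or.ALU @i1+i2  | dual
2. sub.ALU+bne.BR @i3+i4  | dual
3. bne.BR @i5  | no-port BR/BR
4. beq.BR+sll.ALU @i6+i7  | dual
5. and.ALU @i8  | tail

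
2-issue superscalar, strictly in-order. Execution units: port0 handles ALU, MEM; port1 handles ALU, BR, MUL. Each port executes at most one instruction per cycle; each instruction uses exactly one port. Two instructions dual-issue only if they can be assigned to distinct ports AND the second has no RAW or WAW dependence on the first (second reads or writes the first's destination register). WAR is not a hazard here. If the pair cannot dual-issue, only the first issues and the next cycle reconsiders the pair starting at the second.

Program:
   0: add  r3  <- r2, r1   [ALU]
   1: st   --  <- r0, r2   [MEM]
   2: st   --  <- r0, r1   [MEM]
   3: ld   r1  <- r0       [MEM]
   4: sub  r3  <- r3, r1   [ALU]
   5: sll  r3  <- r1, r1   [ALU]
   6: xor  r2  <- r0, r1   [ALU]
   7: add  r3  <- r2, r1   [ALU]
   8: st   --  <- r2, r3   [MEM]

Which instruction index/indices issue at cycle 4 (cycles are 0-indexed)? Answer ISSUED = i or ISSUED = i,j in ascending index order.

ISSUED = 5,6

#0 head=0: add.ALU;st.MEM i0&i1 2-wide
#1 head=2: st.MEM i2 no-port MEM/MEM
#2 head=3: ld.MEM i3 RAW r1
#3 head=4: sub.ALU i4 WAW r3
#4 head=5: sll.ALU;xor.ALU i5&i6 2-wide
#5 head=7: add.ALU i7 RAW r3
#6 head=8: st.MEM i8 tail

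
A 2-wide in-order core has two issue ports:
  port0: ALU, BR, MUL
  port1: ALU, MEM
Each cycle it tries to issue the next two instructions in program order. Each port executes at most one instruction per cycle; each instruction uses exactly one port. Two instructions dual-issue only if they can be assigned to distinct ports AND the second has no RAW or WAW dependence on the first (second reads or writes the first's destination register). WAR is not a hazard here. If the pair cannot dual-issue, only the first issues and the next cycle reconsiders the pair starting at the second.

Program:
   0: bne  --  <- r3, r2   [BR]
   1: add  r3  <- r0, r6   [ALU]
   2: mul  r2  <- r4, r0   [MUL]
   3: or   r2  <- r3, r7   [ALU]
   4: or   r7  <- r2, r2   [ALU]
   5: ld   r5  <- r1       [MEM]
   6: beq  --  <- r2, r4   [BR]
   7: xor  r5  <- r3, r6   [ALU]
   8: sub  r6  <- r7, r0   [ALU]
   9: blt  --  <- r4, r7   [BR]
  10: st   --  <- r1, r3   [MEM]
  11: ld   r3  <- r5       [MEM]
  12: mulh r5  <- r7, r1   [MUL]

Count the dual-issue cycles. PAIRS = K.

0. bne/add @i0+i1  | pair
1. mul @i2  | WAW r2
2. or @i3  | RAW r2
3. or/ld @i4+i5  | pair
4. beq/xor @i6+i7  | pair
5. sub/blt @i8+i9  | pair
6. st @i10  | no-port MEM/MEM
7. ld/mulh @i11+i12  | pair

PAIRS = 5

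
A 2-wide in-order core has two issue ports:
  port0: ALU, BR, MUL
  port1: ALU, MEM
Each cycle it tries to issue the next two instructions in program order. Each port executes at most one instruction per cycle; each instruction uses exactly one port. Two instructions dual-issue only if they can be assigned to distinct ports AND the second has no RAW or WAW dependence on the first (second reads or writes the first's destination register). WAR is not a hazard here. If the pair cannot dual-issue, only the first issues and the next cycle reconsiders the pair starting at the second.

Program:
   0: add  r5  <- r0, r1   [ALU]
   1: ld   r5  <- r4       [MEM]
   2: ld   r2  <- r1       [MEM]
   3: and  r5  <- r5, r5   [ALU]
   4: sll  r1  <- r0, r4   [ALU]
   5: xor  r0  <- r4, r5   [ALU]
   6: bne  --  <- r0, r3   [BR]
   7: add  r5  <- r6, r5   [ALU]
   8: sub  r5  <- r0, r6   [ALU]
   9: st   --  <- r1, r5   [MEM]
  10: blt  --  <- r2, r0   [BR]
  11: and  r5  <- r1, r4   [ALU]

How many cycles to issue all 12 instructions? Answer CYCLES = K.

0. add.ALU @i0  | WAW r5
1. ld.MEM @i1  | no-port MEM/MEM
2. ld.MEM/and.ALU @i2&i3  | 2-wide
3. sll.ALU/xor.ALU @i4&i5  | 2-wide
4. bne.BR/add.ALU @i6&i7  | 2-wide
5. sub.ALU @i8  | RAW r5
6. st.MEM/blt.BR @i9&i10  | 2-wide
7. and.ALU @i11  | tail

CYCLES = 8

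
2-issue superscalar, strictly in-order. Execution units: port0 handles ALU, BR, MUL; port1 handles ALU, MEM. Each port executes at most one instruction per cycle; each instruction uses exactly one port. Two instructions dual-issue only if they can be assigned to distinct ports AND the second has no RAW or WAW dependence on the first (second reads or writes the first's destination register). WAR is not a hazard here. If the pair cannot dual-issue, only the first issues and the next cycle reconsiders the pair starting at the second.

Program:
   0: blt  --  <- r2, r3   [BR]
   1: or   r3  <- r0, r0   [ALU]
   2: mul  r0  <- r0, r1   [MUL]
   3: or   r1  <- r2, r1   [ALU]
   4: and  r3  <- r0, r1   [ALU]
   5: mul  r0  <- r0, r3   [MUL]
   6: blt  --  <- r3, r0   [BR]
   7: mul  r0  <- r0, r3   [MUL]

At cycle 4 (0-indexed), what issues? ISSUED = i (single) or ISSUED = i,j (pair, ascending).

[0] i0&i1  blt.BR;or.ALU  -- 2-wide
[1] i2&i3  mul.MUL;or.ALU  -- 2-wide
[2] i4  and.ALU  -- RAW r3
[3] i5  mul.MUL  -- no-port MUL/BR
[4] i6  blt.BR  -- no-port BR/MUL
[5] i7  mul.MUL  -- tail

ISSUED = 6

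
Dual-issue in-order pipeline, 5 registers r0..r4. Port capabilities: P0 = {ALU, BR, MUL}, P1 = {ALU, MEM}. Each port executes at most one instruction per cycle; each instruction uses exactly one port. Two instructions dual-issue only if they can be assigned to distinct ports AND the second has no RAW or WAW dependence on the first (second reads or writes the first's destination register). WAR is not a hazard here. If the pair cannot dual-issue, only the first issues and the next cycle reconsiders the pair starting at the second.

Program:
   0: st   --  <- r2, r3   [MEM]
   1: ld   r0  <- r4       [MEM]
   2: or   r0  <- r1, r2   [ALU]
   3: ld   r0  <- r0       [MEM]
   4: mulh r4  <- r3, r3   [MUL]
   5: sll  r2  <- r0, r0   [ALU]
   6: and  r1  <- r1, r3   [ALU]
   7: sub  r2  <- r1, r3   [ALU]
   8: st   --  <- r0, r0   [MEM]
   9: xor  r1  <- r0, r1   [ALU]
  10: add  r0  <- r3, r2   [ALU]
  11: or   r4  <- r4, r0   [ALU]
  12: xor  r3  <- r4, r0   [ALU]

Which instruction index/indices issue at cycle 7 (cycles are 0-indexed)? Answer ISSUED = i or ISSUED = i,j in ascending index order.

  cy0 -> i0 (st.MEM) no-port MEM/MEM
  cy1 -> i1 (ld.MEM) WAW r0
  cy2 -> i2 (or.ALU) RAW+WAW r0
  cy3 -> i3+i4 (ld.MEM/mulh.MUL) 2-wide
  cy4 -> i5+i6 (sll.ALU/and.ALU) 2-wide
  cy5 -> i7+i8 (sub.ALU/st.MEM) 2-wide
  cy6 -> i9+i10 (xor.ALU/add.ALU) 2-wide
  cy7 -> i11 (or.ALU) RAW r4
  cy8 -> i12 (xor.ALU) tail

ISSUED = 11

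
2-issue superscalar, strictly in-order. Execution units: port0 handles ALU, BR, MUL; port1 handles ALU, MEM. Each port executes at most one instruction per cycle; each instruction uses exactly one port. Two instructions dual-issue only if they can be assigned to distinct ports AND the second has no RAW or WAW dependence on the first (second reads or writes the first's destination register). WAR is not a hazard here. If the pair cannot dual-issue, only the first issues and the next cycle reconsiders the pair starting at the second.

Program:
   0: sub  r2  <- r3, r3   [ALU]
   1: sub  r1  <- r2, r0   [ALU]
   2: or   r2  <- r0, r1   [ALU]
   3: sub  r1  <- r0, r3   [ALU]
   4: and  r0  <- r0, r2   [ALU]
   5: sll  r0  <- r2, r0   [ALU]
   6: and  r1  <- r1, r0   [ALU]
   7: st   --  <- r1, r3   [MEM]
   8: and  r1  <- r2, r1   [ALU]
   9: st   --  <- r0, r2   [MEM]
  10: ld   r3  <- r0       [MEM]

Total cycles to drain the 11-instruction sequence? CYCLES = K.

c0: i0 sub  RAW r2
c1: i1 sub  RAW r1
c2: i2+i3 or;sub  2-wide
c3: i4 and  RAW+WAW r0
c4: i5 sll  RAW r0
c5: i6 and  RAW r1
c6: i7+i8 st;and  2-wide
c7: i9 st  no-port MEM/MEM
c8: i10 ld  tail

CYCLES = 9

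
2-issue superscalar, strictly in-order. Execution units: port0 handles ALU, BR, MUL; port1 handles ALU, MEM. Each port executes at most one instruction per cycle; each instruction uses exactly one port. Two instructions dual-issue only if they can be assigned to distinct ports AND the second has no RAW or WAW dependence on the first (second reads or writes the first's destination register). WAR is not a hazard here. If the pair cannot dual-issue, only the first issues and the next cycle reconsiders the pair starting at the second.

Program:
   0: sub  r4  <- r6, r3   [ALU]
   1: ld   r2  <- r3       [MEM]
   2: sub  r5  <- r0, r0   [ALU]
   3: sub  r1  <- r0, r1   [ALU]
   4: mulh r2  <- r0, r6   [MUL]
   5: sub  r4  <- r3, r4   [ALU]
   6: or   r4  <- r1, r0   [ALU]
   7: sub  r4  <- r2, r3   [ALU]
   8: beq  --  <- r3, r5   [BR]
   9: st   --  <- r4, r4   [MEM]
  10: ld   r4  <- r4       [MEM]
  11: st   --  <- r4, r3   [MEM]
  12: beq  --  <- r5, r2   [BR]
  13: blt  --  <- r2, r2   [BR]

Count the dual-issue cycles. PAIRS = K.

t=0 i0,i1:sub.ALU/ld.MEM ; 2-wide
t=1 i2,i3:sub.ALU/sub.ALU ; 2-wide
t=2 i4,i5:mulh.MUL/sub.ALU ; 2-wide
t=3 i6:or.ALU ; WAW r4
t=4 i7,i8:sub.ALU/beq.BR ; 2-wide
t=5 i9:st.MEM ; no-port MEM/MEM
t=6 i10:ld.MEM ; no-port MEM/MEM
t=7 i11,i12:st.MEM/beq.BR ; 2-wide
t=8 i13:blt.BR ; tail

PAIRS = 5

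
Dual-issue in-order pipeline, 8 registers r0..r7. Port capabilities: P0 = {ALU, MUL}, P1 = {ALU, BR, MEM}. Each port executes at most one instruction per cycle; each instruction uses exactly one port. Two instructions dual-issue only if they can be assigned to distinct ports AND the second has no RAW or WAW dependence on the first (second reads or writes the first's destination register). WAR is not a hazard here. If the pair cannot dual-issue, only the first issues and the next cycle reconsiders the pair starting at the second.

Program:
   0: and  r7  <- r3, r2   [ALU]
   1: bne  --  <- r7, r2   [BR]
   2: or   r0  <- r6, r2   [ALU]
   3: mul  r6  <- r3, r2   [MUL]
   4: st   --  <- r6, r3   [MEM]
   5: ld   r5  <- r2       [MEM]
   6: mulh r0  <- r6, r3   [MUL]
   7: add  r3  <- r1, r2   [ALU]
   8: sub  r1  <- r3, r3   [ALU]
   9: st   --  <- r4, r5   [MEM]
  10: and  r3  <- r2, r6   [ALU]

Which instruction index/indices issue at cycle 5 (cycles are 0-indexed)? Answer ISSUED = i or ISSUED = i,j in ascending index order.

[0] i0  and  -- RAW r7
[1] i1,i2  bne/or  -- dual
[2] i3  mul  -- RAW r6
[3] i4  st  -- no-port MEM/MEM
[4] i5,i6  ld/mulh  -- dual
[5] i7  add  -- RAW r3
[6] i8,i9  sub/st  -- dual
[7] i10  and  -- tail

ISSUED = 7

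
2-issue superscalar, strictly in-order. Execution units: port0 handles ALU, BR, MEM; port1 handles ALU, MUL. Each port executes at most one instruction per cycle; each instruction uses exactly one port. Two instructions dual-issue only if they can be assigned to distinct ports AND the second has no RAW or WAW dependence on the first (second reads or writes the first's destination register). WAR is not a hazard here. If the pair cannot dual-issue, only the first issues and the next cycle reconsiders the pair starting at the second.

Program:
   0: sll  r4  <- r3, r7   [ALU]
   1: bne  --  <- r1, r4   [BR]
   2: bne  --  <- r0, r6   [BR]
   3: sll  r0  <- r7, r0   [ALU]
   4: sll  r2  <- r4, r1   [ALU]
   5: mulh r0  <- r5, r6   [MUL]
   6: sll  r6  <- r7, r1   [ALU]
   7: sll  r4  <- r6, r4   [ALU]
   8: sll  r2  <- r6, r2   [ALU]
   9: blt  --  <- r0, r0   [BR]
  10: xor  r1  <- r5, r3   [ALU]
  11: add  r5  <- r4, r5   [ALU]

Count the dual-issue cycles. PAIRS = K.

0. sll @i0  | RAW r4
1. bne @i1  | no-port BR/BR
2. bne;sll @i2&i3  | pair
3. sll;mulh @i4&i5  | pair
4. sll @i6  | RAW r6
5. sll;sll @i7&i8  | pair
6. blt;xor @i9&i10  | pair
7. add @i11  | tail

PAIRS = 4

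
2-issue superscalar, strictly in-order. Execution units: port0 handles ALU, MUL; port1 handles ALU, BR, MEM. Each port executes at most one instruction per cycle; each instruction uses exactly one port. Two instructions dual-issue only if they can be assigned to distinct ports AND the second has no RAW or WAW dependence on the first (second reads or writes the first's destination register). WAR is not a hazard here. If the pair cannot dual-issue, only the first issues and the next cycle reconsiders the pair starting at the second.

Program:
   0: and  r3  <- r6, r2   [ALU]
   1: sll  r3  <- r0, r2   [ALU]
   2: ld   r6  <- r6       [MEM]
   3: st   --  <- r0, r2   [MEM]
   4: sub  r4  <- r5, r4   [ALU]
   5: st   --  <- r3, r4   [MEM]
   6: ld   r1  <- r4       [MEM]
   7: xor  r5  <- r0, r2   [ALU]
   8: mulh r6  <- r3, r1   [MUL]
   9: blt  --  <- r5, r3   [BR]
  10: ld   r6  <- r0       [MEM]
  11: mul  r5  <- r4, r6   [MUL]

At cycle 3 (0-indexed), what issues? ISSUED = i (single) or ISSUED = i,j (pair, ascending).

t=0 i0:and ; WAW r3
t=1 i1+i2:sll;ld ; 2-wide
t=2 i3+i4:st;sub ; 2-wide
t=3 i5:st ; no-port MEM/MEM
t=4 i6+i7:ld;xor ; 2-wide
t=5 i8+i9:mulh;blt ; 2-wide
t=6 i10:ld ; RAW r6
t=7 i11:mul ; tail

ISSUED = 5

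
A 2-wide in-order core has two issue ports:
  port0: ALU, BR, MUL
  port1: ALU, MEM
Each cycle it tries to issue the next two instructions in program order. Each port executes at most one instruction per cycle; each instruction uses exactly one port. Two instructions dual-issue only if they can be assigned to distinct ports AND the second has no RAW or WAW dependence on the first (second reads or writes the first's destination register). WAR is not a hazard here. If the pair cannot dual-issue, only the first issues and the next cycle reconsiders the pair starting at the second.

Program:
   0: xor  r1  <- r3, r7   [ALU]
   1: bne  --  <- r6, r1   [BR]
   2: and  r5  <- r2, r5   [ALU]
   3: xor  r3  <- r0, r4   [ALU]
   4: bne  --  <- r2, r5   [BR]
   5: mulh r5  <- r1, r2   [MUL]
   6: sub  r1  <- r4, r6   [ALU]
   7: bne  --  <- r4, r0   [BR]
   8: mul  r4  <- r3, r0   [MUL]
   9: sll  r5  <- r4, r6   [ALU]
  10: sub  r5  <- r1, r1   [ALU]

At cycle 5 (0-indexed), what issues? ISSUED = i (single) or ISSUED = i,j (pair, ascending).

ISSUED = 8

[0] i0  xor  -- RAW r1
[1] i1&i2  bne/and  -- pair
[2] i3&i4  xor/bne  -- pair
[3] i5&i6  mulh/sub  -- pair
[4] i7  bne  -- no-port BR/MUL
[5] i8  mul  -- RAW r4
[6] i9  sll  -- WAW r5
[7] i10  sub  -- tail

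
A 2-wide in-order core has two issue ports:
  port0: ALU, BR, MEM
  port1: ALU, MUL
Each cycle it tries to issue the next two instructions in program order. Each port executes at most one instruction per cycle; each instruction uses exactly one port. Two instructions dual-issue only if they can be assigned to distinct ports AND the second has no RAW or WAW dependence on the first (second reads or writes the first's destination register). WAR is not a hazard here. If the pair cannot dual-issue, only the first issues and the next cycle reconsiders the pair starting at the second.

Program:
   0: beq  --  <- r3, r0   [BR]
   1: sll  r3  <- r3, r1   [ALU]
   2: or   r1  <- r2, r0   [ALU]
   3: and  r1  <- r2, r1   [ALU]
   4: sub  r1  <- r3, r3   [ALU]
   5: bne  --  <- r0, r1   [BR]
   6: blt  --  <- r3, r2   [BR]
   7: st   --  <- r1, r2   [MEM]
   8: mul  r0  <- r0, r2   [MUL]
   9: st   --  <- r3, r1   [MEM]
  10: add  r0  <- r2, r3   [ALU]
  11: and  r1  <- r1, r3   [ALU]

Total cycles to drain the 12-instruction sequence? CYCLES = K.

CYCLES = 9

c0: i0+i1 beq.BR;sll.ALU  2-wide
c1: i2 or.ALU  RAW+WAW r1
c2: i3 and.ALU  WAW r1
c3: i4 sub.ALU  RAW r1
c4: i5 bne.BR  no-port BR/BR
c5: i6 blt.BR  no-port BR/MEM
c6: i7+i8 st.MEM;mul.MUL  2-wide
c7: i9+i10 st.MEM;add.ALU  2-wide
c8: i11 and.ALU  tail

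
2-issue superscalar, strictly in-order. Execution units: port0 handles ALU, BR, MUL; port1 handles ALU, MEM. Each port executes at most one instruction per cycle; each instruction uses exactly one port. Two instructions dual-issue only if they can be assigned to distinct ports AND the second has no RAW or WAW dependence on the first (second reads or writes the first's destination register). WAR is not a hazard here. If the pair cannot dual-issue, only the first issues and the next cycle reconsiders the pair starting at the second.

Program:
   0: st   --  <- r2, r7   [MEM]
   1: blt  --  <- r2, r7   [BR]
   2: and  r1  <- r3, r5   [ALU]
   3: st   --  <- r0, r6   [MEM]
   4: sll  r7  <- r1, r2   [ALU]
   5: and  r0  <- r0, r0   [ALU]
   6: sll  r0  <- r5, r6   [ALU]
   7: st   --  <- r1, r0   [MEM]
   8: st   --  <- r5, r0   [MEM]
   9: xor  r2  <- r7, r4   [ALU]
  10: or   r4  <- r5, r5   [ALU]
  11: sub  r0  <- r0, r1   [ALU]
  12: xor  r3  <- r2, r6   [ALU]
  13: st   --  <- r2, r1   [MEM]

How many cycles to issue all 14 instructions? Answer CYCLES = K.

c0: i0+i1 st.MEM/blt.BR  2-wide
c1: i2+i3 and.ALU/st.MEM  2-wide
c2: i4+i5 sll.ALU/and.ALU  2-wide
c3: i6 sll.ALU  RAW r0
c4: i7 st.MEM  no-port MEM/MEM
c5: i8+i9 st.MEM/xor.ALU  2-wide
c6: i10+i11 or.ALU/sub.ALU  2-wide
c7: i12+i13 xor.ALU/st.MEM  2-wide

CYCLES = 8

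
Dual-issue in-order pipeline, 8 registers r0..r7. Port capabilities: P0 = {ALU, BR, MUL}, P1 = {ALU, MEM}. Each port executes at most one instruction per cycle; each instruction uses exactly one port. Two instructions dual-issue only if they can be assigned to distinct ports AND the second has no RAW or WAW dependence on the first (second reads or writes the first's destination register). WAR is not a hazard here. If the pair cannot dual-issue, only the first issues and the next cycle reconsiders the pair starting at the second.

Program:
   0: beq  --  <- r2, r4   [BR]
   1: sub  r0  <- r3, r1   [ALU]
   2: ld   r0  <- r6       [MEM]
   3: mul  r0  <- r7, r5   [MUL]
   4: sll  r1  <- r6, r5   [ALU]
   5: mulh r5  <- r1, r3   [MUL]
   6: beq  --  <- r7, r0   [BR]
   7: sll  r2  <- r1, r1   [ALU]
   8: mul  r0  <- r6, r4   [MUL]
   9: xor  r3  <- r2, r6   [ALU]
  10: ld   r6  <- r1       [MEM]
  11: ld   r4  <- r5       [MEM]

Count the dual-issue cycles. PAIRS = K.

  cy0 -> i0+i1 (beq.BR+sub.ALU) dual
  cy1 -> i2 (ld.MEM) WAW r0
  cy2 -> i3+i4 (mul.MUL+sll.ALU) dual
  cy3 -> i5 (mulh.MUL) no-port MUL/BR
  cy4 -> i6+i7 (beq.BR+sll.ALU) dual
  cy5 -> i8+i9 (mul.MUL+xor.ALU) dual
  cy6 -> i10 (ld.MEM) no-port MEM/MEM
  cy7 -> i11 (ld.MEM) tail

PAIRS = 4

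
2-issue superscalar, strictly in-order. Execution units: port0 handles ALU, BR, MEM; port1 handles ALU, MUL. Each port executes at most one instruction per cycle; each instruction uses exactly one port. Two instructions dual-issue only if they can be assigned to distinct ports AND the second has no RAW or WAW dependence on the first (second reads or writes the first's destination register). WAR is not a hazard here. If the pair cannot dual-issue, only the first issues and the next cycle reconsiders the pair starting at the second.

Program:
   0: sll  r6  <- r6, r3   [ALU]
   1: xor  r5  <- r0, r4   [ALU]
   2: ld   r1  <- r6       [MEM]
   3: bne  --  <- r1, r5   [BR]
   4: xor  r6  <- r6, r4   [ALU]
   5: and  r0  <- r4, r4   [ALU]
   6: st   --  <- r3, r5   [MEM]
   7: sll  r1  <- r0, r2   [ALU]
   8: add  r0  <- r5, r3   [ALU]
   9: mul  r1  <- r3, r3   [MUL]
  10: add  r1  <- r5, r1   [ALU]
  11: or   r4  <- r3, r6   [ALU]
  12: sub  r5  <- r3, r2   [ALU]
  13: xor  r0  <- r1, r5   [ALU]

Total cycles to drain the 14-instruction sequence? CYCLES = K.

c0: i0+i1 sll;xor  dual
c1: i2 ld  no-port MEM/BR
c2: i3+i4 bne;xor  dual
c3: i5+i6 and;st  dual
c4: i7+i8 sll;add  dual
c5: i9 mul  RAW+WAW r1
c6: i10+i11 add;or  dual
c7: i12 sub  RAW r5
c8: i13 xor  tail

CYCLES = 9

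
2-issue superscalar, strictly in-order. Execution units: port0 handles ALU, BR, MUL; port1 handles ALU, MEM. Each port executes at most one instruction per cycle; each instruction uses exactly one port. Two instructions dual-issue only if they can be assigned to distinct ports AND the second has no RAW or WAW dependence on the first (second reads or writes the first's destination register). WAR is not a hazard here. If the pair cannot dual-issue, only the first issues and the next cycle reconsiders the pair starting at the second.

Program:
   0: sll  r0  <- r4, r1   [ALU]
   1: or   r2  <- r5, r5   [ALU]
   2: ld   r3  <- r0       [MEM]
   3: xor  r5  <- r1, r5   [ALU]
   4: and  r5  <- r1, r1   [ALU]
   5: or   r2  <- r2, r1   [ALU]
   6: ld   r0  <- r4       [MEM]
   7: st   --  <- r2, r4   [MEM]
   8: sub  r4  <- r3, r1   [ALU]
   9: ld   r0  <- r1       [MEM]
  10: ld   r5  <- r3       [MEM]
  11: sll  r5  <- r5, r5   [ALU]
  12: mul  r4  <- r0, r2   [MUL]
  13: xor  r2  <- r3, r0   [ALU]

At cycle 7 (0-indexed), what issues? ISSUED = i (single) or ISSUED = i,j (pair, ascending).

  cy0 -> i0&i1 (sll.ALU/or.ALU) pair
  cy1 -> i2&i3 (ld.MEM/xor.ALU) pair
  cy2 -> i4&i5 (and.ALU/or.ALU) pair
  cy3 -> i6 (ld.MEM) no-port MEM/MEM
  cy4 -> i7&i8 (st.MEM/sub.ALU) pair
  cy5 -> i9 (ld.MEM) no-port MEM/MEM
  cy6 -> i10 (ld.MEM) RAW+WAW r5
  cy7 -> i11&i12 (sll.ALU/mul.MUL) pair
  cy8 -> i13 (xor.ALU) tail

ISSUED = 11,12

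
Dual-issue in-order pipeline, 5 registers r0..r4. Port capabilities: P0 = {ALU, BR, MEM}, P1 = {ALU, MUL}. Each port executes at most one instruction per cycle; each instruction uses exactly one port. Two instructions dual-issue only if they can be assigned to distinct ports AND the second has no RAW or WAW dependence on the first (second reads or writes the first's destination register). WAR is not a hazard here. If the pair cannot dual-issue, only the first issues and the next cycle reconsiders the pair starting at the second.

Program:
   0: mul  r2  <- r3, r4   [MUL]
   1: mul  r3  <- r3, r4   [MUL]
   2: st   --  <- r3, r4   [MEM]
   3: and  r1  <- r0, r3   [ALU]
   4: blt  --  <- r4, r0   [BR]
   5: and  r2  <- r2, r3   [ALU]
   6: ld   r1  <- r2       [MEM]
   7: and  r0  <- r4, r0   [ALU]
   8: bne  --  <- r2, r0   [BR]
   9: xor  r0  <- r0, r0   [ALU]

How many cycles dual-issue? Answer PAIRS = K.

c0: i0 mul  no-port MUL/MUL
c1: i1 mul  RAW r3
c2: i2,i3 st;and  dual
c3: i4,i5 blt;and  dual
c4: i6,i7 ld;and  dual
c5: i8,i9 bne;xor  dual

PAIRS = 4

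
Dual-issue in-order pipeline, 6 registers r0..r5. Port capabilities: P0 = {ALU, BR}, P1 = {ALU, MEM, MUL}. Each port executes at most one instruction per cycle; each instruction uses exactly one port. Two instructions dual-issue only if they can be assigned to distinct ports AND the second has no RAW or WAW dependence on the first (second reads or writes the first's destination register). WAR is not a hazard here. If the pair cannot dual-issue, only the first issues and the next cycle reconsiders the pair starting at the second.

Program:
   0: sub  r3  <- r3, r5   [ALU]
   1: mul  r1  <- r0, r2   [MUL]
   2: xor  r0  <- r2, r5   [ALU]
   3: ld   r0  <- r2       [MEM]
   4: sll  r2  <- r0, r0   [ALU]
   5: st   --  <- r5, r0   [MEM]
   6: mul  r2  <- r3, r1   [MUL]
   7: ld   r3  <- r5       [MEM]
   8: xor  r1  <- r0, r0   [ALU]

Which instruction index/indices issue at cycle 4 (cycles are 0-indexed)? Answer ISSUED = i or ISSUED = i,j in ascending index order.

#0 head=0: sub.ALU+mul.MUL i0+i1 2-wide
#1 head=2: xor.ALU i2 WAW r0
#2 head=3: ld.MEM i3 RAW r0
#3 head=4: sll.ALU+st.MEM i4+i5 2-wide
#4 head=6: mul.MUL i6 no-port MUL/MEM
#5 head=7: ld.MEM+xor.ALU i7+i8 2-wide

ISSUED = 6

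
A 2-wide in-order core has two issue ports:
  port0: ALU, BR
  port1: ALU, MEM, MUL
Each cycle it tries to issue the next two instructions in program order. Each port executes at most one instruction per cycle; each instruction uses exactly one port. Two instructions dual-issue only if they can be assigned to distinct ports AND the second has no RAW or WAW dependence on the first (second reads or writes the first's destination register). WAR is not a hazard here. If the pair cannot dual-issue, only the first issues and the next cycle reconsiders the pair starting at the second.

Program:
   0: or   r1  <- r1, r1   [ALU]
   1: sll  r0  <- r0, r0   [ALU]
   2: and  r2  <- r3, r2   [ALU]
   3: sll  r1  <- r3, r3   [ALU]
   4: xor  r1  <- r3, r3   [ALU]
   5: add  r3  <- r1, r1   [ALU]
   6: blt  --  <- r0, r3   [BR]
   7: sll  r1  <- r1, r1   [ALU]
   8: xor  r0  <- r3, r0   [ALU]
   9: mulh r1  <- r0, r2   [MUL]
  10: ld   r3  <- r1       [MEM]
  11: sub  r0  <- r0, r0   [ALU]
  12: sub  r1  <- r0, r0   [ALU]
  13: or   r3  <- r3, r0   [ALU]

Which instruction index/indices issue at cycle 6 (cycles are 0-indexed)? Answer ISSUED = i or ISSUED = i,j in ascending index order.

ISSUED = 9

t=0 i0+i1:or/sll ; pair
t=1 i2+i3:and/sll ; pair
t=2 i4:xor ; RAW r1
t=3 i5:add ; RAW r3
t=4 i6+i7:blt/sll ; pair
t=5 i8:xor ; RAW r0
t=6 i9:mulh ; no-port MUL/MEM
t=7 i10+i11:ld/sub ; pair
t=8 i12+i13:sub/or ; pair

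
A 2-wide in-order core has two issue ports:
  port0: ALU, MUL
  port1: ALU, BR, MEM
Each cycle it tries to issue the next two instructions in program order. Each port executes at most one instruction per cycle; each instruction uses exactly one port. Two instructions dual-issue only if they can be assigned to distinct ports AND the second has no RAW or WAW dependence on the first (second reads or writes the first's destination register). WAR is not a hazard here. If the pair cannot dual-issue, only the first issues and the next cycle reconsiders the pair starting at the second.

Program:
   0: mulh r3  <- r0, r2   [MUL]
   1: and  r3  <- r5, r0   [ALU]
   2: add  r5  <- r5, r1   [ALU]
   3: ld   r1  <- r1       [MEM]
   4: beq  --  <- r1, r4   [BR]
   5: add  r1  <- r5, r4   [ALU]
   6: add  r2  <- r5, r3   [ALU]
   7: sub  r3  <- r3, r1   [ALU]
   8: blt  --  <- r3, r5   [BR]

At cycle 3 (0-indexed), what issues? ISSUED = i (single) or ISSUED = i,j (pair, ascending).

  cy0 -> i0 (mulh.MUL) WAW r3
  cy1 -> i1+i2 (and.ALU+add.ALU) pair
  cy2 -> i3 (ld.MEM) no-port MEM/BR
  cy3 -> i4+i5 (beq.BR+add.ALU) pair
  cy4 -> i6+i7 (add.ALU+sub.ALU) pair
  cy5 -> i8 (blt.BR) tail

ISSUED = 4,5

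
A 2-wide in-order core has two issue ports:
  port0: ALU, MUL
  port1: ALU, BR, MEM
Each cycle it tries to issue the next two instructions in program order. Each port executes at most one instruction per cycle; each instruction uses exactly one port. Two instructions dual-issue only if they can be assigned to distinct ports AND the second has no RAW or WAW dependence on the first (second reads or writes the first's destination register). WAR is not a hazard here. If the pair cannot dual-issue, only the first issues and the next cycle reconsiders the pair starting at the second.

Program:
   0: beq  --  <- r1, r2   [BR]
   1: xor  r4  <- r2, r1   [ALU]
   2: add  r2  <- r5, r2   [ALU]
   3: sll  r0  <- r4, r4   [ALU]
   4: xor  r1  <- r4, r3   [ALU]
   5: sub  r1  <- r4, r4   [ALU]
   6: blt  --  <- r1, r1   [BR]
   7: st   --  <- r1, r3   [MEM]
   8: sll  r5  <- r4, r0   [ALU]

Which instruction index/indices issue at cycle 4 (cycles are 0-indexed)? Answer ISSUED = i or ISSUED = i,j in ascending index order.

ISSUED = 6

t=0 i0+i1:beq.BR/xor.ALU ; dual
t=1 i2+i3:add.ALU/sll.ALU ; dual
t=2 i4:xor.ALU ; WAW r1
t=3 i5:sub.ALU ; RAW r1
t=4 i6:blt.BR ; no-port BR/MEM
t=5 i7+i8:st.MEM/sll.ALU ; dual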